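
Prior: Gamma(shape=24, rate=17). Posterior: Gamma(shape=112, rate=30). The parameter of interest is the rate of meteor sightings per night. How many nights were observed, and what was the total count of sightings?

A Gamma(α, β) prior (rate parametrization) on a Poisson rate with n observations summing to S gives posterior Gamma(α+S, β+n).
Matching: Σxᵢ = 112 − 24 = 88 and n = 30 − 17 = 13.

n = 13 nights with total 88 sightings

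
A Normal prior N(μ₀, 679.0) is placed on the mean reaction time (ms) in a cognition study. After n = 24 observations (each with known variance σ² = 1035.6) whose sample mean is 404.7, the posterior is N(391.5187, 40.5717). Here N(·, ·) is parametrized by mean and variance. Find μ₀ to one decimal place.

μ₀ = 184.1

With known observation variance, the Normal–Normal posterior has precision τ_n = τ₀ + n/σ² and mean μ_n = (τ₀μ₀ + (n/σ²)x̄)/τ_n.
Here τ₀ = 1/679.0 = 0.001473 and τ_data = 24/1035.6 = 0.023175, so τ_n = 0.024648.
Rearranging for μ₀: μ₀ = (μ_n·τ_n − τ_data·x̄)/τ₀ = (391.5187·0.024648 − 0.023175·404.7) / 0.001473 = 0.271230/0.001473 ≈ 184.1.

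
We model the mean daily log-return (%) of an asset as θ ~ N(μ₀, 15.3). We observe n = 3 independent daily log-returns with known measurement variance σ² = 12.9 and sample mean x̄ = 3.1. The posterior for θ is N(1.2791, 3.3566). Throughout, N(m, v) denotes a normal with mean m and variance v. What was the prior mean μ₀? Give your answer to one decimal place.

μ₀ = -5.2

The posterior mean is a precision-weighted average: μ_n = (τ₀μ₀ + τ_data·x̄)/(τ₀+τ_data), with τ₀=1/σ₀² and τ_data=n/σ².
Here τ₀ = 1/15.3 = 0.065359 and τ_data = 3/12.9 = 0.232558, so τ_n = 0.297917.
Rearranging for μ₀: μ₀ = (μ_n·τ_n − τ_data·x̄)/τ₀ = (1.2791·0.297917 − 0.232558·3.1) / 0.065359 = -0.339864/0.065359 ≈ -5.2.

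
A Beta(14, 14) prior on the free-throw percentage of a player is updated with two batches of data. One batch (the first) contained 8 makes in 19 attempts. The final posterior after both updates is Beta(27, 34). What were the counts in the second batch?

Sequential conjugate updates are equivalent to a single update on the pooled data, so total successes = posterior α − prior α and total failures = posterior β − prior β.
Total across both batches: 27−14=13 makes, 34−14=20 misses.
Subtract the first batch: 13−8=5 makes and 20−11=9 misses.

5 makes and 9 misses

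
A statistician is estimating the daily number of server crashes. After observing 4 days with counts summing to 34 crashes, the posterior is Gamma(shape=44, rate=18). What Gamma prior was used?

Gamma–Poisson conjugacy: posterior shape = α + Σxᵢ, posterior rate = β + n.
So α = 44 − 34 = 10 and β = 18 − 4 = 14.

Gamma(shape=10, rate=14)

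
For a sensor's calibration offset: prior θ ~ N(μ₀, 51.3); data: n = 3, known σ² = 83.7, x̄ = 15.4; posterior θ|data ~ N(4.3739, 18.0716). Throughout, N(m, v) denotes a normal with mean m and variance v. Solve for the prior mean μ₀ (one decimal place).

With known observation variance, the Normal–Normal posterior has precision τ_n = τ₀ + n/σ² and mean μ_n = (τ₀μ₀ + (n/σ²)x̄)/τ_n.
Here τ₀ = 1/51.3 = 0.019493 and τ_data = 3/83.7 = 0.035842, so τ_n = 0.055335.
Rearranging for μ₀: μ₀ = (μ_n·τ_n − τ_data·x̄)/τ₀ = (4.3739·0.055335 − 0.035842·15.4) / 0.019493 = -0.309937/0.019493 ≈ -15.9.

μ₀ = -15.9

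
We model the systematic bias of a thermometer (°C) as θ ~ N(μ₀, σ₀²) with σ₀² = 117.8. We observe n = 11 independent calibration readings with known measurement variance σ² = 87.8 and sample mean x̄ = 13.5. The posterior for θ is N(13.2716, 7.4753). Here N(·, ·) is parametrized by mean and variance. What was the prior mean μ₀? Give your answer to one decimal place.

With known observation variance, the Normal–Normal posterior has precision τ_n = τ₀ + n/σ² and mean μ_n = (τ₀μ₀ + (n/σ²)x̄)/τ_n.
Here τ₀ = 1/117.8 = 0.008489 and τ_data = 11/87.8 = 0.125285, so τ_n = 0.133774.
Rearranging for μ₀: μ₀ = (μ_n·τ_n − τ_data·x̄)/τ₀ = (13.2716·0.133774 − 0.125285·13.5) / 0.008489 = 0.084048/0.008489 ≈ 9.9.

μ₀ = 9.9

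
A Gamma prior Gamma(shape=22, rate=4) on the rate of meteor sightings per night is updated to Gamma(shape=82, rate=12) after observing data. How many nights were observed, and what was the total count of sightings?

A Gamma(α, β) prior (rate parametrization) on a Poisson rate with n observations summing to S gives posterior Gamma(α+S, β+n).
Matching: Σxᵢ = 82 − 22 = 60 and n = 12 − 4 = 8.

n = 8 nights with total 60 sightings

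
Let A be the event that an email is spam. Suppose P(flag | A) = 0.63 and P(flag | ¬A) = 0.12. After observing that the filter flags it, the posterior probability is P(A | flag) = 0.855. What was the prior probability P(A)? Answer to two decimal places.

P(A) = 0.53

Bayes' rule in odds form gives O(A|E) = O(A)·[P(E|A)/P(E|¬A)], hence O(A) = O(A|E)/LR.
Posterior odds = 0.855/(1−0.855) = 5.8966. LR = 0.63/0.12 = 5.2500.
Prior odds = 5.8966/5.2500 = 1.1232, so P(A) = 1.1232/(1+1.1232) ≈ 0.53.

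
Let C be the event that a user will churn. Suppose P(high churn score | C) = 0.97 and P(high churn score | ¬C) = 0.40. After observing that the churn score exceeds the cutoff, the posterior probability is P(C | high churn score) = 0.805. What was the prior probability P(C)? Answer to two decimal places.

P(C) = 0.63

Bayes' rule in odds form gives O(C|E) = O(C)·[P(E|C)/P(E|¬C)], hence O(C) = O(C|E)/LR.
Posterior odds = 0.805/(1−0.805) = 4.1282. LR = 0.97/0.40 = 2.4250.
Prior odds = 4.1282/2.4250 = 1.7024, so P(C) = 1.7024/(1+1.7024) ≈ 0.63.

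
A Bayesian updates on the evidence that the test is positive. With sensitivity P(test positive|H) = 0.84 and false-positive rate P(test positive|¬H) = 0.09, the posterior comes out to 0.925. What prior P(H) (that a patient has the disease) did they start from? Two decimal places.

In odds form, posterior odds = prior odds × likelihood ratio, so prior odds = posterior odds ÷ LR.
Posterior odds = 0.925/(1−0.925) = 12.3333. LR = 0.84/0.09 = 9.3333.
Prior odds = 12.3333/9.3333 = 1.3214, so P(H) = 1.3214/(1+1.3214) ≈ 0.57.

P(H) = 0.57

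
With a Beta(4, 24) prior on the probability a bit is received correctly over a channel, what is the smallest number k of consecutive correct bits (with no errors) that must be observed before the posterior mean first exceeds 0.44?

After k correct bits and 0 errors the posterior is Beta(4+k, 24), with mean (4+k)/(4+24+k).
Set (4+k)/(28+k) > 0.44 and solve: k > (0.44·28 − 4)/(1 − 0.44) = 14.857.
The smallest integer exceeding 14.857 is 15.

k = 15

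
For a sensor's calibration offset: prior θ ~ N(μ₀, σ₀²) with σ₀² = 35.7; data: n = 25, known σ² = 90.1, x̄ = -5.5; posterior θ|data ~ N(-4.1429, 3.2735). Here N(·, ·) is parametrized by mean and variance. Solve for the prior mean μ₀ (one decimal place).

μ₀ = 9.3

With known observation variance, the Normal–Normal posterior has precision τ_n = τ₀ + n/σ² and mean μ_n = (τ₀μ₀ + (n/σ²)x̄)/τ_n.
Here τ₀ = 1/35.7 = 0.028011 and τ_data = 25/90.1 = 0.277469, so τ_n = 0.305480.
Rearranging for μ₀: μ₀ = (μ_n·τ_n − τ_data·x̄)/τ₀ = (-4.1429·0.305480 − 0.277469·-5.5) / 0.028011 = 0.260506/0.028011 ≈ 9.3.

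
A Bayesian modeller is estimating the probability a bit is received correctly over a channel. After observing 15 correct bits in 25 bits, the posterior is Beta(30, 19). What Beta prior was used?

A Beta(α, β) prior with s successes and f failures in binomial data gives a Beta(α+s, β+f) posterior.
So α = 30 − 15 = 15 and β = 19 − 10 = 9.

Beta(15, 9)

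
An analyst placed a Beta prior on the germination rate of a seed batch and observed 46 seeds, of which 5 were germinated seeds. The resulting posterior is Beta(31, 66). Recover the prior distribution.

Under Beta–binomial conjugacy the posterior parameters are (a+s, b+f).
Subtract the data counts: 31−5=26, 66−41=25.

Beta(26, 25)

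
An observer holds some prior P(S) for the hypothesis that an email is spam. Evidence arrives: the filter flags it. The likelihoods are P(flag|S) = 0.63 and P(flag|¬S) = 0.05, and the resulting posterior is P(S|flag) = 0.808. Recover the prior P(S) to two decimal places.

P(S) = 0.25

In odds form, posterior odds = prior odds × likelihood ratio, so prior odds = posterior odds ÷ LR.
Posterior odds = 0.808/(1−0.808) = 4.2083. LR = 0.63/0.05 = 12.6000.
Prior odds = 4.2083/12.6000 = 0.3340, so P(S) = 0.3340/(1+0.3340) ≈ 0.25.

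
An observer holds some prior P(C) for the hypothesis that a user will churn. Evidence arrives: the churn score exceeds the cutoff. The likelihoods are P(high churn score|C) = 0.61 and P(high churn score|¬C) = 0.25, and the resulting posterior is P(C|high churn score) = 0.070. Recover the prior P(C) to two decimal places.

Bayes' rule in odds form gives O(C|E) = O(C)·[P(E|C)/P(E|¬C)], hence O(C) = O(C|E)/LR.
Posterior odds = 0.070/(1−0.070) = 0.0753. LR = 0.61/0.25 = 2.4400.
Prior odds = 0.0753/2.4400 = 0.0309, so P(C) = 0.0309/(1+0.0309) ≈ 0.03.

P(C) = 0.03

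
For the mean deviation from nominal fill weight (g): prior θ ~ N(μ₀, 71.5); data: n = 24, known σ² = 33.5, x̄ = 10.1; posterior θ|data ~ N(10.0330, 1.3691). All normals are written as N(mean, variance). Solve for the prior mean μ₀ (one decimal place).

With known observation variance, the Normal–Normal posterior has precision τ_n = τ₀ + n/σ² and mean μ_n = (τ₀μ₀ + (n/σ²)x̄)/τ_n.
Here τ₀ = 1/71.5 = 0.013986 and τ_data = 24/33.5 = 0.716418, so τ_n = 0.730404.
Rearranging for μ₀: μ₀ = (μ_n·τ_n − τ_data·x̄)/τ₀ = (10.0330·0.730404 − 0.716418·10.1) / 0.013986 = 0.092322/0.013986 ≈ 6.6.

μ₀ = 6.6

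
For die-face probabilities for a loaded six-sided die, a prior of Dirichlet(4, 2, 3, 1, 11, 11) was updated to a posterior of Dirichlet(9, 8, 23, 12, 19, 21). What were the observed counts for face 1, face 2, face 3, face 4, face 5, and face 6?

For a Dirichlet(α) prior with multinomial counts c, the posterior is Dirichlet(α + c) componentwise.
Counts are posterior − prior componentwise: 9−4=5, 8−2=6, 23−3=20, 12−1=11, 19−11=8, 21−11=10.

counts (5, 6, 20, 11, 8, 10)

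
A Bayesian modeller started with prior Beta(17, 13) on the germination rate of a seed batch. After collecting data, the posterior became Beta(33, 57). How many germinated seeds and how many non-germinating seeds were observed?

16 germinated seeds and 44 non-germinating seeds

Beta is conjugate to the binomial likelihood: posterior = Beta(α+s, β+f).
Match parameters: s=33−17=16, f=57−13=44.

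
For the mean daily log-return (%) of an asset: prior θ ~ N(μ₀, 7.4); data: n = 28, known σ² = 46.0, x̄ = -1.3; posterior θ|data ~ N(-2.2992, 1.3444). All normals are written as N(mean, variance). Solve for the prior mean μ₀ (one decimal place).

μ₀ = -6.8

With known observation variance, the Normal–Normal posterior has precision τ_n = τ₀ + n/σ² and mean μ_n = (τ₀μ₀ + (n/σ²)x̄)/τ_n.
Here τ₀ = 1/7.4 = 0.135135 and τ_data = 28/46.0 = 0.608696, so τ_n = 0.743831.
Rearranging for μ₀: μ₀ = (μ_n·τ_n − τ_data·x̄)/τ₀ = (-2.2992·0.743831 − 0.608696·-1.3) / 0.135135 = -0.918911/0.135135 ≈ -6.8.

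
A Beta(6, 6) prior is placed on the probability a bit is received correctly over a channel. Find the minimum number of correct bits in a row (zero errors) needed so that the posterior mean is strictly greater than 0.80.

k = 19

After k correct bits and 0 errors the posterior is Beta(6+k, 6), with mean (6+k)/(6+6+k).
Set (6+k)/(12+k) > 0.80 and solve: k > (0.80·12 − 6)/(1 − 0.80) = 18.000.
The smallest integer exceeding 18.000 is 19.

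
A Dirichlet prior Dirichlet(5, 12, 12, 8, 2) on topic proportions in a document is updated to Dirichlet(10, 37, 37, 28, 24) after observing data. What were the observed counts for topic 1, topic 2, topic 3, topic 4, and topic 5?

For a Dirichlet(α) prior with multinomial counts c, the posterior is Dirichlet(α + c) componentwise.
Counts are posterior − prior componentwise: 10−5=5, 37−12=25, 37−12=25, 28−8=20, 24−2=22.

counts (5, 25, 25, 20, 22)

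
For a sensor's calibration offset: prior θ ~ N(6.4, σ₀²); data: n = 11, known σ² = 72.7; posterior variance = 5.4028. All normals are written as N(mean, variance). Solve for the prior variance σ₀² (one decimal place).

For the Normal–Normal model with known σ², precisions add: τ_n = τ₀ + n/σ².
So 1/σ₀² = 1/5.4028 − 11/72.7 = 0.185089 − 0.151307 = 0.033782.
Hence σ₀² = 1/0.033782 ≈ 29.6.

σ₀² = 29.6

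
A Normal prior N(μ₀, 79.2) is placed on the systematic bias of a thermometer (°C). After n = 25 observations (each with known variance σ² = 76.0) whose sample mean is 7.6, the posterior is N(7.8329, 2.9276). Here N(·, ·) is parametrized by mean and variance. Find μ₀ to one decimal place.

With known observation variance, the Normal–Normal posterior has precision τ_n = τ₀ + n/σ² and mean μ_n = (τ₀μ₀ + (n/σ²)x̄)/τ_n.
Here τ₀ = 1/79.2 = 0.012626 and τ_data = 25/76.0 = 0.328947, so τ_n = 0.341573.
Rearranging for μ₀: μ₀ = (μ_n·τ_n − τ_data·x̄)/τ₀ = (7.8329·0.341573 − 0.328947·7.6) / 0.012626 = 0.175510/0.012626 ≈ 13.9.

μ₀ = 13.9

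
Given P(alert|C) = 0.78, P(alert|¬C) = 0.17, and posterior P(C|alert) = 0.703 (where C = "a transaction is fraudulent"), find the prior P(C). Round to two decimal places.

Bayes' rule in odds form gives O(C|E) = O(C)·[P(E|C)/P(E|¬C)], hence O(C) = O(C|E)/LR.
Posterior odds = 0.703/(1−0.703) = 2.3670. LR = 0.78/0.17 = 4.5882.
Prior odds = 2.3670/4.5882 = 0.5159, so P(C) = 0.5159/(1+0.5159) ≈ 0.34.

P(C) = 0.34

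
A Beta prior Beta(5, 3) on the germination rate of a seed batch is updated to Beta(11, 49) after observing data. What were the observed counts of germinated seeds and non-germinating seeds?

6 germinated seeds and 46 non-germinating seeds

Beta is conjugate to the binomial likelihood: posterior = Beta(a+s, b+f).
So s = 11 − 5 = 6 and f = 49 − 3 = 46.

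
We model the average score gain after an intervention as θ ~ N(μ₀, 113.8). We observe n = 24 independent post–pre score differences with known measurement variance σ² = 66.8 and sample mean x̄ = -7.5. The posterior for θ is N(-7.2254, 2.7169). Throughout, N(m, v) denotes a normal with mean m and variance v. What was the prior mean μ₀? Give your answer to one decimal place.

The posterior mean is a precision-weighted average: μ_n = (τ₀μ₀ + τ_data·x̄)/(τ₀+τ_data), with τ₀=1/σ₀² and τ_data=n/σ².
Here τ₀ = 1/113.8 = 0.008787 and τ_data = 24/66.8 = 0.359281, so τ_n = 0.368068.
Rearranging for μ₀: μ₀ = (μ_n·τ_n − τ_data·x̄)/τ₀ = (-7.2254·0.368068 − 0.359281·-7.5) / 0.008787 = 0.035169/0.008787 ≈ 4.0.

μ₀ = 4.0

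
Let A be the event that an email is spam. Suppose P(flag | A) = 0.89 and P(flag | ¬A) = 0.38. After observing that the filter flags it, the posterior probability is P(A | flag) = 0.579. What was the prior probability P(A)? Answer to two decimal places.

P(A) = 0.37

In odds form, posterior odds = prior odds × likelihood ratio, so prior odds = posterior odds ÷ LR.
Posterior odds = 0.579/(1−0.579) = 1.3753. LR = 0.89/0.38 = 2.3421.
Prior odds = 1.3753/2.3421 = 0.5872, so P(A) = 0.5872/(1+0.5872) ≈ 0.37.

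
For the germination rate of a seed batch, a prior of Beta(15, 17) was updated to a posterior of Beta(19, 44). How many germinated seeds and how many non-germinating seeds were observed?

4 germinated seeds and 27 non-germinating seeds

Under Beta–binomial conjugacy the posterior parameters are (α+s, β+f).
Match parameters: s=19−15=4, f=44−17=27.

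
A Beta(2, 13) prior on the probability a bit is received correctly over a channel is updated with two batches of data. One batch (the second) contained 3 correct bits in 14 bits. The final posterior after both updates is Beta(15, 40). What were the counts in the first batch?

10 correct bits and 16 errors

Sequential conjugate updates are equivalent to a single update on the pooled data, so total successes = posterior α − prior α and total failures = posterior β − prior β.
Total across both batches: 15−2=13 correct bits, 40−13=27 errors.
Subtract the second batch: 13−3=10 correct bits and 27−11=16 errors.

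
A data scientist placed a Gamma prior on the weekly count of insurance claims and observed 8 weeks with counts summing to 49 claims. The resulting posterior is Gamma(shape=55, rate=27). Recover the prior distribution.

Gamma(shape=6, rate=19)

A Gamma(α, β) prior (rate parametrization) on a Poisson rate with n observations summing to S gives posterior Gamma(α+S, β+n).
So α = 55 − 49 = 6 and β = 27 − 8 = 19.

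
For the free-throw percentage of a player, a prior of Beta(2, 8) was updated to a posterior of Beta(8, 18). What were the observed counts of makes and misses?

A Beta(a, b) prior with s successes and f failures in binomial data gives a Beta(a+s, b+f) posterior.
Match parameters: s=8−2=6, f=18−8=10.

6 makes and 10 misses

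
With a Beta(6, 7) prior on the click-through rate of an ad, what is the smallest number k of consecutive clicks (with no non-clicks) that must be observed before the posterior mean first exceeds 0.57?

k = 4

After k clicks and 0 non-clicks the posterior is Beta(6+k, 7), with mean (6+k)/(6+7+k).
Set (6+k)/(13+k) > 0.57 and solve: k > (0.57·13 − 6)/(1 − 0.57) = 3.279.
The smallest integer exceeding 3.279 is 4, and checking k=4: (10)/(17) = 0.5882 > 0.57.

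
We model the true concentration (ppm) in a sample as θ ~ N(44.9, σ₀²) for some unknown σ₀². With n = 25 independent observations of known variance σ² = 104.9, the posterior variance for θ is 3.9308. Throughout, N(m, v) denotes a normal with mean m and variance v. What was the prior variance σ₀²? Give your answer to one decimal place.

σ₀² = 62.2

For the Normal–Normal model with known σ², precisions add: τ_n = τ₀ + n/σ².
So 1/σ₀² = 1/3.9308 − 25/104.9 = 0.254401 − 0.238322 = 0.016079.
Hence σ₀² = 1/0.016079 ≈ 62.2.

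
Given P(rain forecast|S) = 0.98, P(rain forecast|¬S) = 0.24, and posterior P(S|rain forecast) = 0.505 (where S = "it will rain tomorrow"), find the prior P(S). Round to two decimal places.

P(S) = 0.20

In odds form, posterior odds = prior odds × likelihood ratio, so prior odds = posterior odds ÷ LR.
Posterior odds = 0.505/(1−0.505) = 1.0202. LR = 0.98/0.24 = 4.0833.
Prior odds = 1.0202/4.0833 = 0.2498, so P(S) = 0.2498/(1+0.2498) ≈ 0.20.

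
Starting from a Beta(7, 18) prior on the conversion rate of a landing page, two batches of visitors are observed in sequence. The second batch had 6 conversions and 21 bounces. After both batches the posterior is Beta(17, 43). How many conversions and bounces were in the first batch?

4 conversions and 4 bounces

Because Beta–binomial updating is additive in the counts, the combined data contributed (α_post−α_prior, β_post−β_prior) successes and failures.
Total across both batches: 17−7=10 conversions, 43−18=25 bounces.
Subtract the second batch: 10−6=4 conversions and 25−21=4 bounces.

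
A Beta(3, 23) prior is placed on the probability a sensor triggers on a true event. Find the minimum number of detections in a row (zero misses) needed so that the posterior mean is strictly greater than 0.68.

After k detections and 0 misses the posterior is Beta(3+k, 23), with mean (3+k)/(3+23+k).
Set (3+k)/(26+k) > 0.68 and solve: k > (0.68·26 − 3)/(1 − 0.68) = 45.875.
The smallest integer exceeding 45.875 is 46, and checking k=46: (49)/(72) = 0.6806 > 0.68.

k = 46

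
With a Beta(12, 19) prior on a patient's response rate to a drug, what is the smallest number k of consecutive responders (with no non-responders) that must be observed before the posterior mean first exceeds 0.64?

k = 22

After k responders and 0 non-responders the posterior is Beta(12+k, 19), with mean (12+k)/(12+19+k).
Set (12+k)/(31+k) > 0.64 and solve: k > (0.64·31 − 12)/(1 − 0.64) = 21.778.
The smallest integer exceeding 21.778 is 22.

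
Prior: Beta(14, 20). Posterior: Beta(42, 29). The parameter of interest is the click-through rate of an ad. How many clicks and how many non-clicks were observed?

Beta is conjugate to the binomial likelihood: posterior = Beta(α+s, β+f).
So s = 42 − 14 = 28 and f = 29 − 20 = 9.

28 clicks and 9 non-clicks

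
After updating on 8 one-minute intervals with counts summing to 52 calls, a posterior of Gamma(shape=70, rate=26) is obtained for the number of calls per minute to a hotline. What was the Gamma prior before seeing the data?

Gamma–Poisson conjugacy: posterior shape = α + Σxᵢ, posterior rate = β + n.
So α = 70 − 52 = 18 and β = 26 − 8 = 18.

Gamma(shape=18, rate=18)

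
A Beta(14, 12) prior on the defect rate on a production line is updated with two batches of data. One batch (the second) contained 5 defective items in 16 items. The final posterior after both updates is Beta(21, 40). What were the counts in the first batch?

Sequential conjugate updates are equivalent to a single update on the pooled data, so total successes = posterior α − prior α and total failures = posterior β − prior β.
Total across both batches: 21−14=7 defective items, 40−12=28 good items.
Subtract the second batch: 7−5=2 defective items and 28−11=17 good items.

2 defective items and 17 good items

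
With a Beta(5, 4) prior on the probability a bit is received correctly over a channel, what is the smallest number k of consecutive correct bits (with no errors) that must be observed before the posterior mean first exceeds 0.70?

After k correct bits and 0 errors the posterior is Beta(5+k, 4), with mean (5+k)/(5+4+k).
Set (5+k)/(9+k) > 0.70 and solve: k > (0.70·9 − 5)/(1 − 0.70) = 4.333.
The smallest integer exceeding 4.333 is 5, and checking k=5: (10)/(14) = 0.7143 > 0.70.

k = 5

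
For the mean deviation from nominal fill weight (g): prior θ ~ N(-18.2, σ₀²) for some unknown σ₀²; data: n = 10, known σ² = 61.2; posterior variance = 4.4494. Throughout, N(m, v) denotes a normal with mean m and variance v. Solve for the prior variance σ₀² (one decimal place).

For the Normal–Normal model with known σ², precisions add: τ_n = τ₀ + n/σ².
So 1/σ₀² = 1/4.4494 − 10/61.2 = 0.224749 − 0.163399 = 0.061350.
Hence σ₀² = 1/0.061350 ≈ 16.3.

σ₀² = 16.3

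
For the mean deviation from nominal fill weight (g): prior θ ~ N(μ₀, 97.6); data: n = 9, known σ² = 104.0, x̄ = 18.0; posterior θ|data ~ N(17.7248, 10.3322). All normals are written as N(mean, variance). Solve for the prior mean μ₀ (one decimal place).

The posterior mean is a precision-weighted average: μ_n = (τ₀μ₀ + τ_data·x̄)/(τ₀+τ_data), with τ₀=1/σ₀² and τ_data=n/σ².
Here τ₀ = 1/97.6 = 0.010246 and τ_data = 9/104.0 = 0.086538, so τ_n = 0.096784.
Rearranging for μ₀: μ₀ = (μ_n·τ_n − τ_data·x̄)/τ₀ = (17.7248·0.096784 − 0.086538·18.0) / 0.010246 = 0.157793/0.010246 ≈ 15.4.

μ₀ = 15.4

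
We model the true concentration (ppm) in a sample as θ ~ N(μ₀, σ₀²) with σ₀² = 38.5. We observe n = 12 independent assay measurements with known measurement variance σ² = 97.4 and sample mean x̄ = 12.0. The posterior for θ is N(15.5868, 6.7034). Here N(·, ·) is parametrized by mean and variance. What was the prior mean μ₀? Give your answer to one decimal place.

With known observation variance, the Normal–Normal posterior has precision τ_n = τ₀ + n/σ² and mean μ_n = (τ₀μ₀ + (n/σ²)x̄)/τ_n.
Here τ₀ = 1/38.5 = 0.025974 and τ_data = 12/97.4 = 0.123203, so τ_n = 0.149177.
Rearranging for μ₀: μ₀ = (μ_n·τ_n − τ_data·x̄)/τ₀ = (15.5868·0.149177 − 0.123203·12.0) / 0.025974 = 0.846756/0.025974 ≈ 32.6.

μ₀ = 32.6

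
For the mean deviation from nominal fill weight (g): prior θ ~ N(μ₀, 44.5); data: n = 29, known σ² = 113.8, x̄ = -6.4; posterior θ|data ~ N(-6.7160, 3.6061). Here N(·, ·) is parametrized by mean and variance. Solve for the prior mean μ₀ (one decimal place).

The posterior mean is a precision-weighted average: μ_n = (τ₀μ₀ + τ_data·x̄)/(τ₀+τ_data), with τ₀=1/σ₀² and τ_data=n/σ².
Here τ₀ = 1/44.5 = 0.022472 and τ_data = 29/113.8 = 0.254833, so τ_n = 0.277305.
Rearranging for μ₀: μ₀ = (μ_n·τ_n − τ_data·x̄)/τ₀ = (-6.7160·0.277305 − 0.254833·-6.4) / 0.022472 = -0.231449/0.022472 ≈ -10.3.

μ₀ = -10.3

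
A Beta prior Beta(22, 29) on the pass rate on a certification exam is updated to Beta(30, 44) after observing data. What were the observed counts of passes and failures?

8 passes and 15 failures

A Beta(a, b) prior with s successes and f failures in binomial data gives a Beta(a+s, b+f) posterior.
Match parameters: s=30−22=8, f=44−29=15.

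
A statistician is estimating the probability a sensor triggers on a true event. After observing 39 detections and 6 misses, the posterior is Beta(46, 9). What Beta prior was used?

Beta(7, 3)

Beta is conjugate to the binomial likelihood: posterior = Beta(α+s, β+f).
Subtract the data counts: 46−39=7, 9−6=3.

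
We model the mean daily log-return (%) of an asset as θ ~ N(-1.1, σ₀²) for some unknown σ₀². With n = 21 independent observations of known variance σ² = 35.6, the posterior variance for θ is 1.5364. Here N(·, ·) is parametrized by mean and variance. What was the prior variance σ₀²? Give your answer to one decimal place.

For the Normal–Normal model with known σ², precisions add: τ_n = τ₀ + n/σ².
So 1/σ₀² = 1/1.5364 − 21/35.6 = 0.650872 − 0.589888 = 0.060984.
Hence σ₀² = 1/0.060984 ≈ 16.4.

σ₀² = 16.4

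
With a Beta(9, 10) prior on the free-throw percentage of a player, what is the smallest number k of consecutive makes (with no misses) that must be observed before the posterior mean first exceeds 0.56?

After k makes and 0 misses the posterior is Beta(9+k, 10), with mean (9+k)/(9+10+k).
Set (9+k)/(19+k) > 0.56 and solve: k > (0.56·19 − 9)/(1 − 0.56) = 3.727.
The smallest integer exceeding 3.727 is 4.

k = 4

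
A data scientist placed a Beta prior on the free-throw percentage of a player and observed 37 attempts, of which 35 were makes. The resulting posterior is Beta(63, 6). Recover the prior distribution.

A Beta(α, β) prior with s successes and f failures in binomial data gives a Beta(α+s, β+f) posterior.
So α = 63 − 35 = 28 and β = 6 − 2 = 4.

Beta(28, 4)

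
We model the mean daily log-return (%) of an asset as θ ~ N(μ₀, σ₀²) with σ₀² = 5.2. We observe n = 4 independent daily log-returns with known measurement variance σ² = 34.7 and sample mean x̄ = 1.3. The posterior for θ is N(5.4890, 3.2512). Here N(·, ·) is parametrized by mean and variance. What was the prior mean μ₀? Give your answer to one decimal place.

The posterior mean is a precision-weighted average: μ_n = (τ₀μ₀ + τ_data·x̄)/(τ₀+τ_data), with τ₀=1/σ₀² and τ_data=n/σ².
Here τ₀ = 1/5.2 = 0.192308 and τ_data = 4/34.7 = 0.115274, so τ_n = 0.307582.
Rearranging for μ₀: μ₀ = (μ_n·τ_n − τ_data·x̄)/τ₀ = (5.4890·0.307582 − 0.115274·1.3) / 0.192308 = 1.538461/0.192308 ≈ 8.0.

μ₀ = 8.0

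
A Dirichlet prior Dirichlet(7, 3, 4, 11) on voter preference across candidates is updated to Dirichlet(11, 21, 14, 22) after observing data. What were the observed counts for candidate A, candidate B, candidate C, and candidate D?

counts (4, 18, 10, 11)

For a Dirichlet(α) prior with multinomial counts c, the posterior is Dirichlet(α + c) componentwise.
Counts are posterior − prior componentwise: 11−7=4, 21−3=18, 14−4=10, 22−11=11.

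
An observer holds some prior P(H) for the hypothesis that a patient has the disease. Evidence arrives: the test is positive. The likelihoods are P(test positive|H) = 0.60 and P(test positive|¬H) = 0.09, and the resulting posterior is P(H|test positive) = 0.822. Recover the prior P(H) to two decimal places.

In odds form, posterior odds = prior odds × likelihood ratio, so prior odds = posterior odds ÷ LR.
Posterior odds = 0.822/(1−0.822) = 4.6180. LR = 0.60/0.09 = 6.6667.
Prior odds = 4.6180/6.6667 = 0.6927, so P(H) = 0.6927/(1+0.6927) ≈ 0.41.

P(H) = 0.41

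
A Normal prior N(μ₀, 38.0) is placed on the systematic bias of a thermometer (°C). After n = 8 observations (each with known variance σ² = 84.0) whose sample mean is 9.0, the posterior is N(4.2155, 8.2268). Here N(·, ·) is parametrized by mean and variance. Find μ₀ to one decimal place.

μ₀ = -13.1

The posterior mean is a precision-weighted average: μ_n = (τ₀μ₀ + τ_data·x̄)/(τ₀+τ_data), with τ₀=1/σ₀² and τ_data=n/σ².
Here τ₀ = 1/38.0 = 0.026316 and τ_data = 8/84.0 = 0.095238, so τ_n = 0.121554.
Rearranging for μ₀: μ₀ = (μ_n·τ_n − τ_data·x̄)/τ₀ = (4.2155·0.121554 − 0.095238·9.0) / 0.026316 = -0.344731/0.026316 ≈ -13.1.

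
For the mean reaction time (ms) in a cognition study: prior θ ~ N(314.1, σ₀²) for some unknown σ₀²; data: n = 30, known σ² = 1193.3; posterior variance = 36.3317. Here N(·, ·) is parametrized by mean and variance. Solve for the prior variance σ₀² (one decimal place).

σ₀² = 419.5

For the Normal–Normal model with known σ², precisions add: τ_n = τ₀ + n/σ².
So 1/σ₀² = 1/36.3317 − 30/1193.3 = 0.027524 − 0.025140 = 0.002384.
Hence σ₀² = 1/0.002384 ≈ 419.5.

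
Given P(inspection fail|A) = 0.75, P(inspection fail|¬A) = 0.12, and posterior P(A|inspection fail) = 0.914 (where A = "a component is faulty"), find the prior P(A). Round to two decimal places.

P(A) = 0.63

Bayes' rule in odds form gives O(A|E) = O(A)·[P(E|A)/P(E|¬A)], hence O(A) = O(A|E)/LR.
Posterior odds = 0.914/(1−0.914) = 10.6279. LR = 0.75/0.12 = 6.2500.
Prior odds = 10.6279/6.2500 = 1.7005, so P(A) = 1.7005/(1+1.7005) ≈ 0.63.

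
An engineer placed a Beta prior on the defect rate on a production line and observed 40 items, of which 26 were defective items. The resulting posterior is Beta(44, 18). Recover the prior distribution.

Beta(18, 4)

Under Beta–binomial conjugacy the posterior parameters are (α+s, β+f).
So α = 44 − 26 = 18 and β = 18 − 14 = 4.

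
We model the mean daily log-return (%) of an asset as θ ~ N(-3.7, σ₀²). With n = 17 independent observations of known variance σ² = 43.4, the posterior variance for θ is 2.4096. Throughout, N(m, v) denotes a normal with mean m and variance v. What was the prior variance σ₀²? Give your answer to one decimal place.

σ₀² = 42.9

For the Normal–Normal model with known σ², precisions add: τ_n = τ₀ + n/σ².
So 1/σ₀² = 1/2.4096 − 17/43.4 = 0.415007 − 0.391705 = 0.023302.
Hence σ₀² = 1/0.023302 ≈ 42.9.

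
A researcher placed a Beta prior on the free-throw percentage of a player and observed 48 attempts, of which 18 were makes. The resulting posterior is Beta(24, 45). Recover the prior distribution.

Beta(6, 15)

Beta is conjugate to the binomial likelihood: posterior = Beta(α+s, β+f).
So α = 24 − 18 = 6 and β = 45 − 30 = 15.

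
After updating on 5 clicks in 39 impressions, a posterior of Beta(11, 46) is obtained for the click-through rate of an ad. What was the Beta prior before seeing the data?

Beta(6, 12)

A Beta(a, b) prior with s successes and f failures in binomial data gives a Beta(a+s, b+f) posterior.
So a = 11 − 5 = 6 and b = 46 − 34 = 12.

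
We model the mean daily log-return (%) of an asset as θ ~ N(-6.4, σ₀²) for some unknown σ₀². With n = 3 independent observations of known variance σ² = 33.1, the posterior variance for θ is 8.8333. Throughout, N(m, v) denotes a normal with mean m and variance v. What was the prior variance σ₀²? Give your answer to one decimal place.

Posterior precision equals prior precision plus data precision: 1/σ_n² = 1/σ₀² + n/σ².
So 1/σ₀² = 1/8.8333 − 3/33.1 = 0.113208 − 0.090634 = 0.022574.
Hence σ₀² = 1/0.022574 ≈ 44.3.

σ₀² = 44.3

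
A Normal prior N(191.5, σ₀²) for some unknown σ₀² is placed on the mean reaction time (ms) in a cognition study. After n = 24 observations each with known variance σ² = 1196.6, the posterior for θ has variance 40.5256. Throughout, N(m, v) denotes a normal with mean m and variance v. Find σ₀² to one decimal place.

σ₀² = 216.5

Posterior precision equals prior precision plus data precision: 1/σ_n² = 1/σ₀² + n/σ².
So 1/σ₀² = 1/40.5256 − 24/1196.6 = 0.024676 − 0.020057 = 0.004619.
Hence σ₀² = 1/0.004619 ≈ 216.5.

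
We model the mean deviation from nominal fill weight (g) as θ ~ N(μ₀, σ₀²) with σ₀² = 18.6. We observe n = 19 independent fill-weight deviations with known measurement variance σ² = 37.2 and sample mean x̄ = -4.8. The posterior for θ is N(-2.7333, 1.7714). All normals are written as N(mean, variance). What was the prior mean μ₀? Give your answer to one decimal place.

μ₀ = 16.9

The posterior mean is a precision-weighted average: μ_n = (τ₀μ₀ + τ_data·x̄)/(τ₀+τ_data), with τ₀=1/σ₀² and τ_data=n/σ².
Here τ₀ = 1/18.6 = 0.053763 and τ_data = 19/37.2 = 0.510753, so τ_n = 0.564516.
Rearranging for μ₀: μ₀ = (μ_n·τ_n − τ_data·x̄)/τ₀ = (-2.7333·0.564516 − 0.510753·-4.8) / 0.053763 = 0.908623/0.053763 ≈ 16.9.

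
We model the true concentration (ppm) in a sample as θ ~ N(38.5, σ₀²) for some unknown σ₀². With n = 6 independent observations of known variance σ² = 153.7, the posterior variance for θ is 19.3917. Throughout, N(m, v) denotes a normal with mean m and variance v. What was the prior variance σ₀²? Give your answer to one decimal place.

For the Normal–Normal model with known σ², precisions add: τ_n = τ₀ + n/σ².
So 1/σ₀² = 1/19.3917 − 6/153.7 = 0.051568 − 0.039037 = 0.012531.
Hence σ₀² = 1/0.012531 ≈ 79.8.

σ₀² = 79.8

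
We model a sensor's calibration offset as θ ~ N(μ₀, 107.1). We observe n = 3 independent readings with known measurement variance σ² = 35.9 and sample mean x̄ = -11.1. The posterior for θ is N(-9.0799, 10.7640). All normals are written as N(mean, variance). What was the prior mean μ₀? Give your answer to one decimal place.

μ₀ = 9.0

With known observation variance, the Normal–Normal posterior has precision τ_n = τ₀ + n/σ² and mean μ_n = (τ₀μ₀ + (n/σ²)x̄)/τ_n.
Here τ₀ = 1/107.1 = 0.009337 and τ_data = 3/35.9 = 0.083565, so τ_n = 0.092902.
Rearranging for μ₀: μ₀ = (μ_n·τ_n − τ_data·x̄)/τ₀ = (-9.0799·0.092902 − 0.083565·-11.1) / 0.009337 = 0.084031/0.009337 ≈ 9.0.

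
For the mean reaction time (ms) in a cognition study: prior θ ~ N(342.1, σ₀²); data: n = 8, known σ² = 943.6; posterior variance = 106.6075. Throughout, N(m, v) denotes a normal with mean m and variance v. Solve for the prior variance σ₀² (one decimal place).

σ₀² = 1108.6

Posterior precision equals prior precision plus data precision: 1/σ_n² = 1/σ₀² + n/σ².
So 1/σ₀² = 1/106.6075 − 8/943.6 = 0.009380 − 0.008478 = 0.000902.
Hence σ₀² = 1/0.000902 ≈ 1108.6.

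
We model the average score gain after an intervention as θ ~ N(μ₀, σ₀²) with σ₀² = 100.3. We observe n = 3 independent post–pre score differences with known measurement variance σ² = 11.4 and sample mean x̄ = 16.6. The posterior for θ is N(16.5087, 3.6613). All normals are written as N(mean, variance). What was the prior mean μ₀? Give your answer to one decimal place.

μ₀ = 14.1

The posterior mean is a precision-weighted average: μ_n = (τ₀μ₀ + τ_data·x̄)/(τ₀+τ_data), with τ₀=1/σ₀² and τ_data=n/σ².
Here τ₀ = 1/100.3 = 0.009970 and τ_data = 3/11.4 = 0.263158, so τ_n = 0.273128.
Rearranging for μ₀: μ₀ = (μ_n·τ_n − τ_data·x̄)/τ₀ = (16.5087·0.273128 − 0.263158·16.6) / 0.009970 = 0.140565/0.009970 ≈ 14.1.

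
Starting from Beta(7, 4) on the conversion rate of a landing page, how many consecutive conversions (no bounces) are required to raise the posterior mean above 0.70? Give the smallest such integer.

After k conversions and 0 bounces the posterior is Beta(7+k, 4), with mean (7+k)/(7+4+k).
Set (7+k)/(11+k) > 0.70 and solve: k > (0.70·11 − 7)/(1 − 0.70) = 2.333.
The smallest integer exceeding 2.333 is 3.

k = 3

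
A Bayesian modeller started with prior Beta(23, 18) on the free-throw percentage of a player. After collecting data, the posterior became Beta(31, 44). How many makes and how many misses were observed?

8 makes and 26 misses

Beta is conjugate to the binomial likelihood: posterior = Beta(α+s, β+f).
So s = 31 − 23 = 8 and f = 44 − 18 = 26.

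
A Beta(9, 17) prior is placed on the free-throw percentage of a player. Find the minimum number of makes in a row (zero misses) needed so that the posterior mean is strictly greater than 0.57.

After k makes and 0 misses the posterior is Beta(9+k, 17), with mean (9+k)/(9+17+k).
Set (9+k)/(26+k) > 0.57 and solve: k > (0.57·26 − 9)/(1 − 0.57) = 13.535.
The smallest integer exceeding 13.535 is 14.

k = 14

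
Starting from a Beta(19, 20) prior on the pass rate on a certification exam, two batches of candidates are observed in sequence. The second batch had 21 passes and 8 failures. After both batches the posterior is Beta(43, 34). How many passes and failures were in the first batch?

Sequential conjugate updates are equivalent to a single update on the pooled data, so total successes = posterior α − prior α and total failures = posterior β − prior β.
Total across both batches: 43−19=24 passes, 34−20=14 failures.
Subtract the second batch: 24−21=3 passes and 14−8=6 failures.

3 passes and 6 failures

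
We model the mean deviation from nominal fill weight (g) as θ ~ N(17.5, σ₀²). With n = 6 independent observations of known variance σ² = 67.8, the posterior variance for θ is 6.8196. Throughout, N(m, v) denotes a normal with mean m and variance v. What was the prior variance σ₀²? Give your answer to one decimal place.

For the Normal–Normal model with known σ², precisions add: τ_n = τ₀ + n/σ².
So 1/σ₀² = 1/6.8196 − 6/67.8 = 0.146636 − 0.088496 = 0.058140.
Hence σ₀² = 1/0.058140 ≈ 17.2.

σ₀² = 17.2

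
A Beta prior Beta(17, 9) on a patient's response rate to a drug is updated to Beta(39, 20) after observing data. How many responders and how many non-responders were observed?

22 responders and 11 non-responders

Under Beta–binomial conjugacy the posterior parameters are (a+s, b+f).
Match parameters: s=39−17=22, f=20−9=11.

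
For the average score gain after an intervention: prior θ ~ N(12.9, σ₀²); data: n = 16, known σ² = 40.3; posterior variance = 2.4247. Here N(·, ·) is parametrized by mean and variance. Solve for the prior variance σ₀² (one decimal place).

σ₀² = 64.9

Posterior precision equals prior precision plus data precision: 1/σ_n² = 1/σ₀² + n/σ².
So 1/σ₀² = 1/2.4247 − 16/40.3 = 0.412422 − 0.397022 = 0.015400.
Hence σ₀² = 1/0.015400 ≈ 64.9.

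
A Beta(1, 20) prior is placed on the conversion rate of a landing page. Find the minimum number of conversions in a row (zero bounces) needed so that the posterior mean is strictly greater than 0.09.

After k conversions and 0 bounces the posterior is Beta(1+k, 20), with mean (1+k)/(1+20+k).
Set (1+k)/(21+k) > 0.09 and solve: k > (0.09·21 − 1)/(1 − 0.09) = 0.978.
The smallest integer exceeding 0.978 is 1.

k = 1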